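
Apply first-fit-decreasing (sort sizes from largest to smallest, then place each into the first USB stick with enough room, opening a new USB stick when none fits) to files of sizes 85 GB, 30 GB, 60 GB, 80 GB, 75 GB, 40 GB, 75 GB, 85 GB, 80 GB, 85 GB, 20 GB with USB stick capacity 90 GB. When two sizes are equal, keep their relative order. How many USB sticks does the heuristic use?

9

Sorted descending: 85, 85, 85, 80, 80, 75, 75, 60, 40, 30, 20.
  85 → USB stick 1 (new)  [load 85/90]
  85 → USB stick 2 (new)  [load 85/90]
  85 → USB stick 3 (new)  [load 85/90]
  80 → USB stick 4 (new)  [load 80/90]
  80 → USB stick 5 (new)  [load 80/90]
  75 → USB stick 6 (new)  [load 75/90]
  75 → USB stick 7 (new)  [load 75/90]
  60 → USB stick 8 (new)  [load 60/90]
  40 → USB stick 9 (new)  [load 40/90]
  30 → USB stick 8  [load 90/90]
  20 → USB stick 9  [load 60/90]
9 USB sticks opened.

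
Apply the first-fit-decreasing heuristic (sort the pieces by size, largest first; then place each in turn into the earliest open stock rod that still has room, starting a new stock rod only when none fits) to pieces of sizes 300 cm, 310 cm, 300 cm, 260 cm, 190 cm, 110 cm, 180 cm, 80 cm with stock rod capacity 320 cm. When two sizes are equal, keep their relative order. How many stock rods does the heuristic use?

6

Sorted descending: 310, 300, 300, 260, 190, 180, 110, 80.
  310 → stock rod 1 (new)  [load 310/320]
  300 → stock rod 2 (new)  [load 300/320]
  300 → stock rod 3 (new)  [load 300/320]
  260 → stock rod 4 (new)  [load 260/320]
  190 → stock rod 5 (new)  [load 190/320]
  180 → stock rod 6 (new)  [load 180/320]
  110 → stock rod 5  [load 300/320]
  80 → stock rod 6  [load 260/320]
6 stock rods opened.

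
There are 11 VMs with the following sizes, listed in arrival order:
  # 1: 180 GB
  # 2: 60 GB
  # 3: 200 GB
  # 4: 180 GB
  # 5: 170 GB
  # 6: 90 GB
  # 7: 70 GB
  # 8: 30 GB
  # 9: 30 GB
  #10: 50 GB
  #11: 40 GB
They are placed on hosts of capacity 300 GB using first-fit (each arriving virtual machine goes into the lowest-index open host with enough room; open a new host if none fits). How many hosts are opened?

4

  180 → host 1 (new)  [load 180/300]
  60 → host 1  [load 240/300]
  200 → host 2 (new)  [load 200/300]
  180 → host 3 (new)  [load 180/300]
  170 → host 4 (new)  [load 170/300]
  90 → host 2  [load 290/300]
  70 → host 3  [load 250/300]
  30 → host 1  [load 270/300]
  30 → host 1  [load 300/300]
  50 → host 3  [load 300/300]
  40 → host 4  [load 210/300]
4 hosts opened.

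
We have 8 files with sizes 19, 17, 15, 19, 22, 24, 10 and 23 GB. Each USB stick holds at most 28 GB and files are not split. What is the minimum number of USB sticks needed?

Total = 24 + 23 + 22 + 19 + 19 + 17 + 15 + 10 = 149 GB.
Lower bound: ⌈149/28⌉ = 6 USB sticks.
Also, 7 files each exceed 14 GB, and no two of those can share a USB stick, so at least 7 USB sticks are needed.
A packing using 7 USB sticks:
  USB stick 1: 24 = 24
  USB stick 2: 23 = 23
  USB stick 3: 22 = 22
  USB stick 4: 19 = 19
  USB stick 5: 19 = 19
  USB stick 6: 17 + 10 = 27
  USB stick 7: 15 = 15
This matches the lower bound, so 7 is optimal.

7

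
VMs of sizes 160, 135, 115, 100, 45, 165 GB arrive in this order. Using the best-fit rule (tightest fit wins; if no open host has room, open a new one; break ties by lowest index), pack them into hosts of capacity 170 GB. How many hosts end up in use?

5

  160 → host 1 (new)  [load 160/170]
  135 → host 2 (new)  [load 135/170]
  115 → host 3 (new)  [load 115/170]
  100 → host 4 (new)  [load 100/170]
  45 → host 3  [load 160/170]
  165 → host 5 (new)  [load 165/170]
5 hosts opened.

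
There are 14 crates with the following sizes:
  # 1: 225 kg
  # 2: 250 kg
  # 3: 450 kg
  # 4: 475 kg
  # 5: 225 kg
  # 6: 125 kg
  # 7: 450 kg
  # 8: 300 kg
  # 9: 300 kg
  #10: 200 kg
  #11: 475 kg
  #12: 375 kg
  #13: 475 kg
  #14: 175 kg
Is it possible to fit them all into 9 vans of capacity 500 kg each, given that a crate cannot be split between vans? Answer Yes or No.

Total = 4500 kg; ⌈4500/500⌉ = 9.
The bound of 9 does not rule out 9, but exhaustive search shows no assignment into 9 vans of capacity 500 kg exists — the minimum is 10.

No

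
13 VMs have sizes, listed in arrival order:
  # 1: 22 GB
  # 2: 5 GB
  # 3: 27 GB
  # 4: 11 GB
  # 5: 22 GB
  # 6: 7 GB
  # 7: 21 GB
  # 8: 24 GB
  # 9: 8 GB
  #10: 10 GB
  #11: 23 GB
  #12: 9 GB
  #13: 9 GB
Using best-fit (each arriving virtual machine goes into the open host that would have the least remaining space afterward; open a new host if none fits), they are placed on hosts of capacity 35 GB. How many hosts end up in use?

  22 → host 1 (new)  [load 22/35]
  5 → host 1  [load 27/35]
  27 → host 2 (new)  [load 27/35]
  11 → host 3 (new)  [load 11/35]
  22 → host 3  [load 33/35]
  7 → host 1  [load 34/35]
  21 → host 4 (new)  [load 21/35]
  24 → host 5 (new)  [load 24/35]
  8 → host 2  [load 35/35]
  10 → host 5  [load 34/35]
  23 → host 6 (new)  [load 23/35]
  9 → host 6  [load 32/35]
  9 → host 4  [load 30/35]
6 hosts opened.

6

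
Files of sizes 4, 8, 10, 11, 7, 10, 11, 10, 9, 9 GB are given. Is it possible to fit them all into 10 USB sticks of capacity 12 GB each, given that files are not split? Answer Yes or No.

A valid assignment using 9 USB sticks:
  USB stick 1: 11 = 11
  USB stick 2: 11 = 11
  USB stick 3: 10 = 10
  USB stick 4: 10 = 10
  USB stick 5: 10 = 10
  USB stick 6: 9 = 9
  USB stick 7: 9 = 9
  USB stick 8: 8 + 4 = 12
  USB stick 9: 7 = 7
That uses only 9 ≤ 10, so 10 USB sticks are enough.

Yes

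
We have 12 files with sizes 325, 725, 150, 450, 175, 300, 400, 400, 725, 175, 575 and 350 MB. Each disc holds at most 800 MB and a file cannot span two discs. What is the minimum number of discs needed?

Total = 725 + 725 + 575 + 450 + 400 + 400 + 350 + 325 + 300 + 175 + 175 + 150 = 4750 MB.
Lower bound: ⌈4750/800⌉ = 6 discs.
A packing using 7 discs:
  disc 1: 725 = 725
  disc 2: 725 = 725
  disc 3: 575 + 175 = 750
  disc 4: 450 + 350 = 800
  disc 5: 400 + 400 = 800
  disc 6: 325 + 300 + 175 = 800
  disc 7: 150 = 150
No arrangement into 6 discs stays within capacity, so 7 is optimal.

7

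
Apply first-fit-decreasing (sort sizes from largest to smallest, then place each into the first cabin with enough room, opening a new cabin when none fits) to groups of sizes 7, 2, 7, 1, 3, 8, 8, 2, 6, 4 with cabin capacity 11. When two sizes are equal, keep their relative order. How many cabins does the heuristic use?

Sorted descending: 8, 8, 7, 7, 6, 4, 3, 2, 2, 1.
  8 → cabin 1 (new)  [load 8/11]
  8 → cabin 2 (new)  [load 8/11]
  7 → cabin 3 (new)  [load 7/11]
  7 → cabin 4 (new)  [load 7/11]
  6 → cabin 5 (new)  [load 6/11]
  4 → cabin 3  [load 11/11]
  3 → cabin 1  [load 11/11]
  2 → cabin 2  [load 10/11]
  2 → cabin 4  [load 9/11]
  1 → cabin 2  [load 11/11]
5 cabins opened.

5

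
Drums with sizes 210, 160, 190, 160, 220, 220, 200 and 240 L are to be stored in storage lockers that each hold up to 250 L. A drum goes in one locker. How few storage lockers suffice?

8

Total = 240 + 220 + 220 + 210 + 200 + 190 + 160 + 160 = 1600 L.
Lower bound: ⌈1600/250⌉ = 7 storage lockers.
Also, 8 drums each exceed 125 L, and no two of those can share a locker, so at least 8 storage lockers are needed.
A packing using 8 storage lockers:
  locker 1: 240 = 240
  locker 2: 220 = 220
  locker 3: 220 = 220
  locker 4: 210 = 210
  locker 5: 200 = 200
  locker 6: 190 = 190
  locker 7: 160 = 160
  locker 8: 160 = 160
This matches the lower bound, so 8 is optimal.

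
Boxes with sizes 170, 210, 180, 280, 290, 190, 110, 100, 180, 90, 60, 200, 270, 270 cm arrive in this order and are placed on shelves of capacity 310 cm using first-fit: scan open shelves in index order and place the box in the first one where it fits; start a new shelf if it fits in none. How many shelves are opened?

10

  170 → shelf 1 (new)  [load 170/310]
  210 → shelf 2 (new)  [load 210/310]
  180 → shelf 3 (new)  [load 180/310]
  280 → shelf 4 (new)  [load 280/310]
  290 → shelf 5 (new)  [load 290/310]
  190 → shelf 6 (new)  [load 190/310]
  110 → shelf 1  [load 280/310]
  100 → shelf 2  [load 310/310]
  180 → shelf 7 (new)  [load 180/310]
  90 → shelf 3  [load 270/310]
  60 → shelf 6  [load 250/310]
  200 → shelf 8 (new)  [load 200/310]
  270 → shelf 9 (new)  [load 270/310]
  270 → shelf 10 (new)  [load 270/310]
10 shelves opened.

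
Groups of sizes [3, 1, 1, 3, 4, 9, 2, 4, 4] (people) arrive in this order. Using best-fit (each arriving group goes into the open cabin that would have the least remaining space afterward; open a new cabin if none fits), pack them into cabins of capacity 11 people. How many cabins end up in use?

  3 → cabin 1 (new)  [load 3/11]
  1 → cabin 1  [load 4/11]
  1 → cabin 1  [load 5/11]
  3 → cabin 1  [load 8/11]
  4 → cabin 2 (new)  [load 4/11]
  9 → cabin 3 (new)  [load 9/11]
  2 → cabin 3  [load 11/11]
  4 → cabin 2  [load 8/11]
  4 → cabin 4 (new)  [load 4/11]
4 cabins opened.

4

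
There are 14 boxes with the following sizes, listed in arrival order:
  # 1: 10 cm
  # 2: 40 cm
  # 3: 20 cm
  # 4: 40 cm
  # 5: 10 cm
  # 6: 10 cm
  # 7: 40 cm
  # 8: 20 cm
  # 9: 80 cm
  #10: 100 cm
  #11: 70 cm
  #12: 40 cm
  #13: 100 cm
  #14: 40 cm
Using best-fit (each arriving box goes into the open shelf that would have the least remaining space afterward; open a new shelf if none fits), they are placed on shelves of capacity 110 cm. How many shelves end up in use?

  10 → shelf 1 (new)  [load 10/110]
  40 → shelf 1  [load 50/110]
  20 → shelf 1  [load 70/110]
  40 → shelf 1  [load 110/110]
  10 → shelf 2 (new)  [load 10/110]
  10 → shelf 2  [load 20/110]
  40 → shelf 2  [load 60/110]
  20 → shelf 2  [load 80/110]
  80 → shelf 3 (new)  [load 80/110]
  100 → shelf 4 (new)  [load 100/110]
  70 → shelf 5 (new)  [load 70/110]
  40 → shelf 5  [load 110/110]
  100 → shelf 6 (new)  [load 100/110]
  40 → shelf 7 (new)  [load 40/110]
7 shelves opened.

7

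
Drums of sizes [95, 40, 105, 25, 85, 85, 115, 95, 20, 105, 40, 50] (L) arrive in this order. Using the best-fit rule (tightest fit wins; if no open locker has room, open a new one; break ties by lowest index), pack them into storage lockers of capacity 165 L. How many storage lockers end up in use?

7

  95 → locker 1 (new)  [load 95/165]
  40 → locker 1  [load 135/165]
  105 → locker 2 (new)  [load 105/165]
  25 → locker 1  [load 160/165]
  85 → locker 3 (new)  [load 85/165]
  85 → locker 4 (new)  [load 85/165]
  115 → locker 5 (new)  [load 115/165]
  95 → locker 6 (new)  [load 95/165]
  20 → locker 5  [load 135/165]
  105 → locker 7 (new)  [load 105/165]
  40 → locker 2  [load 145/165]
  50 → locker 7  [load 155/165]
7 storage lockers opened.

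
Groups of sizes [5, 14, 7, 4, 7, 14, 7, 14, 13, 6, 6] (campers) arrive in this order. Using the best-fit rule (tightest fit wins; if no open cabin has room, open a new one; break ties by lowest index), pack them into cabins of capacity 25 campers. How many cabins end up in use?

  5 → cabin 1 (new)  [load 5/25]
  14 → cabin 1  [load 19/25]
  7 → cabin 2 (new)  [load 7/25]
  4 → cabin 1  [load 23/25]
  7 → cabin 2  [load 14/25]
  14 → cabin 3 (new)  [load 14/25]
  7 → cabin 2  [load 21/25]
  14 → cabin 4 (new)  [load 14/25]
  13 → cabin 5 (new)  [load 13/25]
  6 → cabin 3  [load 20/25]
  6 → cabin 4  [load 20/25]
5 cabins opened.

5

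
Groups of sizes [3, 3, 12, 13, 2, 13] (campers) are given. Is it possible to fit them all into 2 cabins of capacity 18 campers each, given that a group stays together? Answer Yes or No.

Total = 46 campers; ⌈46/18⌉ = 3.
At least 3 cabins are required, but only 2 are allowed.

No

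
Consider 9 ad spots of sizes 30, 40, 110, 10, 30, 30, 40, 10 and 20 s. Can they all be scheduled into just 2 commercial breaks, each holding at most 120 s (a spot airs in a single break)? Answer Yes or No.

Total = 320 s; ⌈320/120⌉ = 3.
At least 3 commercial breaks are required, but only 2 are allowed.

No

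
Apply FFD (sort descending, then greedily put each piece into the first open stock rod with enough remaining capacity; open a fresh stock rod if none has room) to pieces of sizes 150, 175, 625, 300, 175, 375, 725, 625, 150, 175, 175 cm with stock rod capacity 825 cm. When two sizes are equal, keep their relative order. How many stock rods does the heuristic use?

Sorted descending: 725, 625, 625, 375, 300, 175, 175, 175, 175, 150, 150.
  725 → stock rod 1 (new)  [load 725/825]
  625 → stock rod 2 (new)  [load 625/825]
  625 → stock rod 3 (new)  [load 625/825]
  375 → stock rod 4 (new)  [load 375/825]
  300 → stock rod 4  [load 675/825]
  175 → stock rod 2  [load 800/825]
  175 → stock rod 3  [load 800/825]
  175 → stock rod 5 (new)  [load 175/825]
  175 → stock rod 5  [load 350/825]
  150 → stock rod 4  [load 825/825]
  150 → stock rod 5  [load 500/825]
5 stock rods opened.

5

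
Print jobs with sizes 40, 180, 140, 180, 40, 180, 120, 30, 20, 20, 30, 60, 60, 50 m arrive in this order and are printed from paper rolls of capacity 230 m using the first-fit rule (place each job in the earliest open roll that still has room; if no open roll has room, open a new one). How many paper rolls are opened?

6

  40 → roll 1 (new)  [load 40/230]
  180 → roll 1  [load 220/230]
  140 → roll 2 (new)  [load 140/230]
  180 → roll 3 (new)  [load 180/230]
  40 → roll 2  [load 180/230]
  180 → roll 4 (new)  [load 180/230]
  120 → roll 5 (new)  [load 120/230]
  30 → roll 2  [load 210/230]
  20 → roll 2  [load 230/230]
  20 → roll 3  [load 200/230]
  30 → roll 3  [load 230/230]
  60 → roll 5  [load 180/230]
  60 → roll 6 (new)  [load 60/230]
  50 → roll 4  [load 230/230]
6 paper rolls opened.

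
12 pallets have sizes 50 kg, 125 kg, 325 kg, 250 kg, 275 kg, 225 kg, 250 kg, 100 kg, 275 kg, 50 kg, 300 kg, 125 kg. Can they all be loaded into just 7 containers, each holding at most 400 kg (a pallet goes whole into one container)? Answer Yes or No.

Yes

A valid assignment using 7 containers:
  container 1: 325 + 50 = 375
  container 2: 300 + 100 = 400
  container 3: 275 + 125 = 400
  container 4: 275 + 125 = 400
  container 5: 250 + 50 = 300
  container 6: 250 = 250
  container 7: 225 = 225
Every load is within 400 kg, so 7 containers suffice.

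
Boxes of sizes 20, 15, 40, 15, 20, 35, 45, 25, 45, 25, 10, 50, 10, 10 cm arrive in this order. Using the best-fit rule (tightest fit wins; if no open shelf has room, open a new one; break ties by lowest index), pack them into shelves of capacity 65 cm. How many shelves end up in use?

  20 → shelf 1 (new)  [load 20/65]
  15 → shelf 1  [load 35/65]
  40 → shelf 2 (new)  [load 40/65]
  15 → shelf 2  [load 55/65]
  20 → shelf 1  [load 55/65]
  35 → shelf 3 (new)  [load 35/65]
  45 → shelf 4 (new)  [load 45/65]
  25 → shelf 3  [load 60/65]
  45 → shelf 5 (new)  [load 45/65]
  25 → shelf 6 (new)  [load 25/65]
  10 → shelf 1  [load 65/65]
  50 → shelf 7 (new)  [load 50/65]
  10 → shelf 2  [load 65/65]
  10 → shelf 7  [load 60/65]
7 shelves opened.

7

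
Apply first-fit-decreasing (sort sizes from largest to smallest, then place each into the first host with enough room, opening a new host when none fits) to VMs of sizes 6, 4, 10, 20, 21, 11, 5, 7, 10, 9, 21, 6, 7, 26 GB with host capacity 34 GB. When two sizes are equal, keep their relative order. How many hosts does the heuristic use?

Sorted descending: 26, 21, 21, 20, 11, 10, 10, 9, 7, 7, 6, 6, 5, 4.
  26 → host 1 (new)  [load 26/34]
  21 → host 2 (new)  [load 21/34]
  21 → host 3 (new)  [load 21/34]
  20 → host 4 (new)  [load 20/34]
  11 → host 2  [load 32/34]
  10 → host 3  [load 31/34]
  10 → host 4  [load 30/34]
  9 → host 5 (new)  [load 9/34]
  7 → host 1  [load 33/34]
  7 → host 5  [load 16/34]
  6 → host 5  [load 22/34]
  6 → host 5  [load 28/34]
  5 → host 5  [load 33/34]
  4 → host 4  [load 34/34]
5 hosts opened.

5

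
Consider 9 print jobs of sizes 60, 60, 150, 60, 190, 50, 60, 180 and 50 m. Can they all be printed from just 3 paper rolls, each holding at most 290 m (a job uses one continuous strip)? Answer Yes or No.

No

Total = 860 m; ⌈860/290⌉ = 3.
The bound of 3 does not rule out 3, but exhaustive search shows no assignment into 3 paper rolls of capacity 290 m exists — the minimum is 4.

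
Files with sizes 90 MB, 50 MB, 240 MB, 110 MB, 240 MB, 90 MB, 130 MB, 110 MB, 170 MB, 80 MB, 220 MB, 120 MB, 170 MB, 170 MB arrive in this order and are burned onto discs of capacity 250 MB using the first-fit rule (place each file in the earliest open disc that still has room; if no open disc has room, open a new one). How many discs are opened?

10

  90 → disc 1 (new)  [load 90/250]
  50 → disc 1  [load 140/250]
  240 → disc 2 (new)  [load 240/250]
  110 → disc 1  [load 250/250]
  240 → disc 3 (new)  [load 240/250]
  90 → disc 4 (new)  [load 90/250]
  130 → disc 4  [load 220/250]
  110 → disc 5 (new)  [load 110/250]
  170 → disc 6 (new)  [load 170/250]
  80 → disc 5  [load 190/250]
  220 → disc 7 (new)  [load 220/250]
  120 → disc 8 (new)  [load 120/250]
  170 → disc 9 (new)  [load 170/250]
  170 → disc 10 (new)  [load 170/250]
10 discs opened.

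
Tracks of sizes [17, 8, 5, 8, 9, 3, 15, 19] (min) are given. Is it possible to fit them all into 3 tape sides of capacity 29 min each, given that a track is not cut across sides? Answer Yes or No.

A valid assignment using 3 tape sides:
  side 1: 19 + 9 = 28
  side 2: 17 + 8 + 3 = 28
  side 3: 15 + 8 + 5 = 28
Every load is within 29 min, so 3 tape sides suffice.

Yes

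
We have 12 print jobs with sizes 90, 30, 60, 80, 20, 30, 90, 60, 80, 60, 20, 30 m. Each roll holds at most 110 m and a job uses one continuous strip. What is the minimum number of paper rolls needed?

Total = 90 + 90 + 80 + 80 + 60 + 60 + 60 + 30 + 30 + 30 + 20 + 20 = 650 m.
Lower bound: ⌈650/110⌉ = 6 paper rolls.
Also, 7 print jobs each exceed 55 m, and no two of those can share a roll, so at least 7 paper rolls are needed.
A packing using 7 paper rolls:
  roll 1: 90 + 20 = 110
  roll 2: 90 + 20 = 110
  roll 3: 80 + 30 = 110
  roll 4: 80 + 30 = 110
  roll 5: 60 + 30 = 90
  roll 6: 60 = 60
  roll 7: 60 = 60
This matches the lower bound, so 7 is optimal.

7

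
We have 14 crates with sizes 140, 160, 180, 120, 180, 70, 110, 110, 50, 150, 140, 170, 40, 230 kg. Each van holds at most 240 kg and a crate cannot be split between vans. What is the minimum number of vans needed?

10

Total = 230 + 180 + 180 + 170 + 160 + 150 + 140 + 140 + 120 + 110 + 110 + 70 + 50 + 40 = 1850 kg.
Lower bound: ⌈1850/240⌉ = 8 vans.
A packing using 10 vans:
  van 1: 230 = 230
  van 2: 180 + 50 = 230
  van 3: 180 + 40 = 220
  van 4: 170 + 70 = 240
  van 5: 160 = 160
  van 6: 150 = 150
  van 7: 140 = 140
  van 8: 140 = 140
  van 9: 120 + 110 = 230
  van 10: 110 = 110
No arrangement into 9 vans stays within capacity, so 10 is optimal.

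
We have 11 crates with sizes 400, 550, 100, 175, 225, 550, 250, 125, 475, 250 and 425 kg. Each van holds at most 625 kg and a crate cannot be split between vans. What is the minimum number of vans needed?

Total = 550 + 550 + 475 + 425 + 400 + 250 + 250 + 225 + 175 + 125 + 100 = 3525 kg.
Lower bound: ⌈3525/625⌉ = 6 vans.
A packing using 6 vans:
  van 1: 550 = 550
  van 2: 550 = 550
  van 3: 475 + 125 = 600
  van 4: 425 + 175 = 600
  van 5: 400 + 225 = 625
  van 6: 250 + 250 + 100 = 600
This matches the lower bound, so 6 is optimal.

6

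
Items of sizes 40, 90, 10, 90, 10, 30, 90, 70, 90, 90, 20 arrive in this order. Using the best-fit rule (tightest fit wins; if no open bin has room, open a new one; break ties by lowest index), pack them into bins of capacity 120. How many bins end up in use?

6

  40 → bin 1 (new)  [load 40/120]
  90 → bin 2 (new)  [load 90/120]
  10 → bin 2  [load 100/120]
  90 → bin 3 (new)  [load 90/120]
  10 → bin 2  [load 110/120]
  30 → bin 3  [load 120/120]
  90 → bin 4 (new)  [load 90/120]
  70 → bin 1  [load 110/120]
  90 → bin 5 (new)  [load 90/120]
  90 → bin 6 (new)  [load 90/120]
  20 → bin 4  [load 110/120]
6 bins opened.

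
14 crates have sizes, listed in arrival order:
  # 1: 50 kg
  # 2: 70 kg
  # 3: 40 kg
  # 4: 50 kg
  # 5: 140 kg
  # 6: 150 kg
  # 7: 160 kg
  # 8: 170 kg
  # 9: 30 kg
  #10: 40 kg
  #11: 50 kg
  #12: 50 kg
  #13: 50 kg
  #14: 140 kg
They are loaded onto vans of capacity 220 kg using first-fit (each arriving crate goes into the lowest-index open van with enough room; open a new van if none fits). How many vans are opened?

  50 → van 1 (new)  [load 50/220]
  70 → van 1  [load 120/220]
  40 → van 1  [load 160/220]
  50 → van 1  [load 210/220]
  140 → van 2 (new)  [load 140/220]
  150 → van 3 (new)  [load 150/220]
  160 → van 4 (new)  [load 160/220]
  170 → van 5 (new)  [load 170/220]
  30 → van 2  [load 170/220]
  40 → van 2  [load 210/220]
  50 → van 3  [load 200/220]
  50 → van 4  [load 210/220]
  50 → van 5  [load 220/220]
  140 → van 6 (new)  [load 140/220]
6 vans opened.

6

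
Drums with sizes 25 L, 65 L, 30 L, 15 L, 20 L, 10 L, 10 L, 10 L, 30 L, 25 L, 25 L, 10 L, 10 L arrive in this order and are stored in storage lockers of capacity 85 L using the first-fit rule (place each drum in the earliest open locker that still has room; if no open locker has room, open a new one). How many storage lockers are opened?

  25 → locker 1 (new)  [load 25/85]
  65 → locker 2 (new)  [load 65/85]
  30 → locker 1  [load 55/85]
  15 → locker 1  [load 70/85]
  20 → locker 2  [load 85/85]
  10 → locker 1  [load 80/85]
  10 → locker 3 (new)  [load 10/85]
  10 → locker 3  [load 20/85]
  30 → locker 3  [load 50/85]
  25 → locker 3  [load 75/85]
  25 → locker 4 (new)  [load 25/85]
  10 → locker 3  [load 85/85]
  10 → locker 4  [load 35/85]
4 storage lockers opened.

4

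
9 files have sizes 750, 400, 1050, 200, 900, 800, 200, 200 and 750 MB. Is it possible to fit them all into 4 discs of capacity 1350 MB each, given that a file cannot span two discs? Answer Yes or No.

Total = 5250 MB; ⌈5250/1350⌉ = 4.
5 files each exceed half the capacity and cannot share a disc, forcing at least 5 discs.
At least 5 discs are required, but only 4 are allowed.

No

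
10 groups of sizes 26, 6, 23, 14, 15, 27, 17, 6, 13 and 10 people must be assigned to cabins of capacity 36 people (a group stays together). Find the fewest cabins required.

5

Total = 27 + 26 + 23 + 17 + 15 + 14 + 13 + 10 + 6 + 6 = 157 people.
Lower bound: ⌈157/36⌉ = 5 cabins.
A packing using 5 cabins:
  cabin 1: 27 + 6 = 33
  cabin 2: 26 + 10 = 36
  cabin 3: 23 + 13 = 36
  cabin 4: 17 + 15 = 32
  cabin 5: 14 + 6 = 20
This matches the lower bound, so 5 is optimal.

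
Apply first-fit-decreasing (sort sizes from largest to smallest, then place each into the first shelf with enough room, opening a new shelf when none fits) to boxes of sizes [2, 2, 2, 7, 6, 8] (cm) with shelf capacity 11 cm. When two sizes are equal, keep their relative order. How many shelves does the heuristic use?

Sorted descending: 8, 7, 6, 2, 2, 2.
  8 → shelf 1 (new)  [load 8/11]
  7 → shelf 2 (new)  [load 7/11]
  6 → shelf 3 (new)  [load 6/11]
  2 → shelf 1  [load 10/11]
  2 → shelf 2  [load 9/11]
  2 → shelf 2  [load 11/11]
3 shelves opened.

3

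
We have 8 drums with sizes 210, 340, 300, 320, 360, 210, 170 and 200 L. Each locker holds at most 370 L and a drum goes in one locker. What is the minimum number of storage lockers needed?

7

Total = 360 + 340 + 320 + 300 + 210 + 210 + 200 + 170 = 2110 L.
Lower bound: ⌈2110/370⌉ = 6 storage lockers.
Also, 7 drums each exceed 185 L, and no two of those can share a locker, so at least 7 storage lockers are needed.
A packing using 7 storage lockers:
  locker 1: 360 = 360
  locker 2: 340 = 340
  locker 3: 320 = 320
  locker 4: 300 = 300
  locker 5: 210 = 210
  locker 6: 210 = 210
  locker 7: 200 + 170 = 370
This matches the lower bound, so 7 is optimal.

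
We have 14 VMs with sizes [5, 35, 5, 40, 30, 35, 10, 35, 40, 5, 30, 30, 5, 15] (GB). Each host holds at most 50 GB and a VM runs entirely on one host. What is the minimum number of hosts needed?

Total = 40 + 40 + 35 + 35 + 35 + 30 + 30 + 30 + 15 + 10 + 5 + 5 + 5 + 5 = 320 GB.
Lower bound: ⌈320/50⌉ = 7 hosts.
Also, 8 VMs each exceed 25 GB, and no two of those can share a host, so at least 8 hosts are needed.
A packing using 8 hosts:
  host 1: 40 + 10 = 50
  host 2: 40 + 5 + 5 = 50
  host 3: 35 + 15 = 50
  host 4: 35 + 5 + 5 = 45
  host 5: 35 = 35
  host 6: 30 = 30
  host 7: 30 = 30
  host 8: 30 = 30
This matches the lower bound, so 8 is optimal.

8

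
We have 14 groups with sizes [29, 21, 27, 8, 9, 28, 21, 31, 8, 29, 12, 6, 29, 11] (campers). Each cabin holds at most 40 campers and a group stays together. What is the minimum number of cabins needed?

Total = 31 + 29 + 29 + 29 + 28 + 27 + 21 + 21 + 12 + 11 + 9 + 8 + 8 + 6 = 269 campers.
Lower bound: ⌈269/40⌉ = 7 cabins.
Also, 8 groups each exceed 20 campers, and no two of those can share a cabin, so at least 8 cabins are needed.
A packing using 8 cabins:
  cabin 1: 31 + 9 = 40
  cabin 2: 29 + 11 = 40
  cabin 3: 29 + 8 = 37
  cabin 4: 29 + 8 = 37
  cabin 5: 28 + 12 = 40
  cabin 6: 27 + 6 = 33
  cabin 7: 21 = 21
  cabin 8: 21 = 21
This matches the lower bound, so 8 is optimal.

8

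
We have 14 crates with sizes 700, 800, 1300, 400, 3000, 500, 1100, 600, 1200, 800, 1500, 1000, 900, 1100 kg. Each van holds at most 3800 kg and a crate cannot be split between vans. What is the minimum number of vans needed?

4

Total = 3000 + 1500 + 1300 + 1200 + 1100 + 1100 + 1000 + 900 + 800 + 800 + 700 + 600 + 500 + 400 = 14900 kg.
Lower bound: ⌈14900/3800⌉ = 4 vans.
A packing using 4 vans:
  van 1: 3000 + 800 = 3800
  van 2: 1500 + 1300 + 1000 = 3800
  van 3: 1200 + 1100 + 1100 + 400 = 3800
  van 4: 900 + 800 + 700 + 600 + 500 = 3500
This matches the lower bound, so 4 is optimal.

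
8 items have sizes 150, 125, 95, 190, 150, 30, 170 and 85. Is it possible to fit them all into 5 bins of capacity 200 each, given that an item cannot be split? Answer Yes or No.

Total = 995; ⌈995/200⌉ = 5.
The bound of 5 does not rule out 5, but exhaustive search shows no assignment into 5 bins of capacity 200 exists — the minimum is 6.

No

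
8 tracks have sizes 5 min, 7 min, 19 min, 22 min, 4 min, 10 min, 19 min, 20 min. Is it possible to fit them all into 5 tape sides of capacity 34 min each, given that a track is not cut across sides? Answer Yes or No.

A valid assignment using 4 tape sides:
  side 1: 22 + 10 = 32
  side 2: 20 + 7 + 5 = 32
  side 3: 19 + 4 = 23
  side 4: 19 = 19
That uses only 4 ≤ 5, so 5 tape sides are enough.

Yes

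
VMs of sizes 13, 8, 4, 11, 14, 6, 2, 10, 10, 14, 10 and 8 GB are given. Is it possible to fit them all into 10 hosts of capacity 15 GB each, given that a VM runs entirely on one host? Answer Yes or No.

A valid assignment using 9 hosts:
  host 1: 14 = 14
  host 2: 14 = 14
  host 3: 13 + 2 = 15
  host 4: 11 + 4 = 15
  host 5: 10 = 10
  host 6: 10 = 10
  host 7: 10 = 10
  host 8: 8 + 6 = 14
  host 9: 8 = 8
That uses only 9 ≤ 10, so 10 hosts are enough.

Yes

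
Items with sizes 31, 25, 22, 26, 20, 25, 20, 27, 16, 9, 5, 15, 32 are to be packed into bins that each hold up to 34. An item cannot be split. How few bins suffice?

Total = 32 + 31 + 27 + 26 + 25 + 25 + 22 + 20 + 20 + 16 + 15 + 9 + 5 = 273.
Lower bound: ⌈273/34⌉ = 9 bins.
A packing using 10 bins:
  bin 1: 32 = 32
  bin 2: 31 = 31
  bin 3: 27 + 5 = 32
  bin 4: 26 = 26
  bin 5: 25 + 9 = 34
  bin 6: 25 = 25
  bin 7: 22 = 22
  bin 8: 20 = 20
  bin 9: 20 = 20
  bin 10: 16 + 15 = 31
No arrangement into 9 bins stays within capacity, so 10 is optimal.

10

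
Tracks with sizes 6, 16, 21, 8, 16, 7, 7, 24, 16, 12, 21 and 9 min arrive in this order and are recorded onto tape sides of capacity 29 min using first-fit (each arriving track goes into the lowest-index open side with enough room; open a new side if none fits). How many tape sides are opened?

  6 → side 1 (new)  [load 6/29]
  16 → side 1  [load 22/29]
  21 → side 2 (new)  [load 21/29]
  8 → side 2  [load 29/29]
  16 → side 3 (new)  [load 16/29]
  7 → side 1  [load 29/29]
  7 → side 3  [load 23/29]
  24 → side 4 (new)  [load 24/29]
  16 → side 5 (new)  [load 16/29]
  12 → side 5  [load 28/29]
  21 → side 6 (new)  [load 21/29]
  9 → side 7 (new)  [load 9/29]
7 tape sides opened.

7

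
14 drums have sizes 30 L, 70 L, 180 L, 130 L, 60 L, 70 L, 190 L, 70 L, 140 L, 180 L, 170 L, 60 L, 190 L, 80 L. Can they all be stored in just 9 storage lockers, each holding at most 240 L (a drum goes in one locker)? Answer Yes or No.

A valid assignment using 8 storage lockers:
  locker 1: 190 + 30 = 220
  locker 2: 190 = 190
  locker 3: 180 + 60 = 240
  locker 4: 180 + 60 = 240
  locker 5: 170 + 70 = 240
  locker 6: 140 + 80 = 220
  locker 7: 130 + 70 = 200
  locker 8: 70 = 70
That uses only 8 ≤ 9, so 9 storage lockers are enough.

Yes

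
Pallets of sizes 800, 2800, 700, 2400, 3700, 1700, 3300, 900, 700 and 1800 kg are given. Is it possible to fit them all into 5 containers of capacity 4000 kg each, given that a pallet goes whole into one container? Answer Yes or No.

A valid assignment using 5 containers:
  container 1: 3700 = 3700
  container 2: 3300 + 700 = 4000
  container 3: 2800 + 900 = 3700
  container 4: 2400 + 800 + 700 = 3900
  container 5: 1800 + 1700 = 3500
Every load is within 4000 kg, so 5 containers suffice.

Yes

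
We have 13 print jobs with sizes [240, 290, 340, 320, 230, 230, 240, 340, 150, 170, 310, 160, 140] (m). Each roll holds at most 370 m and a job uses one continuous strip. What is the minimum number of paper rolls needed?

Total = 340 + 340 + 320 + 310 + 290 + 240 + 240 + 230 + 230 + 170 + 160 + 150 + 140 = 3160 m.
Lower bound: ⌈3160/370⌉ = 9 paper rolls.
A packing using 11 paper rolls:
  roll 1: 340 = 340
  roll 2: 340 = 340
  roll 3: 320 = 320
  roll 4: 310 = 310
  roll 5: 290 = 290
  roll 6: 240 = 240
  roll 7: 240 = 240
  roll 8: 230 + 140 = 370
  roll 9: 230 = 230
  roll 10: 170 + 160 = 330
  roll 11: 150 = 150
No arrangement into 10 paper rolls stays within capacity, so 11 is optimal.

11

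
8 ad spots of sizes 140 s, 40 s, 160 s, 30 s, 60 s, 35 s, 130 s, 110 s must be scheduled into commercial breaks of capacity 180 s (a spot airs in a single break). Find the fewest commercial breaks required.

5

Total = 160 + 140 + 130 + 110 + 60 + 40 + 35 + 30 = 705 s.
Lower bound: ⌈705/180⌉ = 4 commercial breaks.
A packing using 5 commercial breaks:
  break 1: 160 = 160
  break 2: 140 + 40 = 180
  break 3: 130 + 35 = 165
  break 4: 110 + 60 = 170
  break 5: 30 = 30
No arrangement into 4 commercial breaks stays within capacity, so 5 is optimal.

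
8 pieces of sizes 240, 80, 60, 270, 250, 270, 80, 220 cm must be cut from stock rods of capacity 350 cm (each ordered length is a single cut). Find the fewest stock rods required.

Total = 270 + 270 + 250 + 240 + 220 + 80 + 80 + 60 = 1470 cm.
Lower bound: ⌈1470/350⌉ = 5 stock rods.
A packing using 5 stock rods:
  stock rod 1: 270 + 80 = 350
  stock rod 2: 270 + 80 = 350
  stock rod 3: 250 + 60 = 310
  stock rod 4: 240 = 240
  stock rod 5: 220 = 220
This matches the lower bound, so 5 is optimal.

5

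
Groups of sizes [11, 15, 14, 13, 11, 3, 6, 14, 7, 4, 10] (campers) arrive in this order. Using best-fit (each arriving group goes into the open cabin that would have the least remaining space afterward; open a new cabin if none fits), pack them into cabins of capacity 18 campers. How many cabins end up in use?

7

  11 → cabin 1 (new)  [load 11/18]
  15 → cabin 2 (new)  [load 15/18]
  14 → cabin 3 (new)  [load 14/18]
  13 → cabin 4 (new)  [load 13/18]
  11 → cabin 5 (new)  [load 11/18]
  3 → cabin 2  [load 18/18]
  6 → cabin 1  [load 17/18]
  14 → cabin 6 (new)  [load 14/18]
  7 → cabin 5  [load 18/18]
  4 → cabin 3  [load 18/18]
  10 → cabin 7 (new)  [load 10/18]
7 cabins opened.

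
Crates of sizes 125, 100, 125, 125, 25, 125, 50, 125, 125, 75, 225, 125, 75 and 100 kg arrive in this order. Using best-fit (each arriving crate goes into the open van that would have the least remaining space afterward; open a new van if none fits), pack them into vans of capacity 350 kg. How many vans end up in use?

5

  125 → van 1 (new)  [load 125/350]
  100 → van 1  [load 225/350]
  125 → van 1  [load 350/350]
  125 → van 2 (new)  [load 125/350]
  25 → van 2  [load 150/350]
  125 → van 2  [load 275/350]
  50 → van 2  [load 325/350]
  125 → van 3 (new)  [load 125/350]
  125 → van 3  [load 250/350]
  75 → van 3  [load 325/350]
  225 → van 4 (new)  [load 225/350]
  125 → van 4  [load 350/350]
  75 → van 5 (new)  [load 75/350]
  100 → van 5  [load 175/350]
5 vans opened.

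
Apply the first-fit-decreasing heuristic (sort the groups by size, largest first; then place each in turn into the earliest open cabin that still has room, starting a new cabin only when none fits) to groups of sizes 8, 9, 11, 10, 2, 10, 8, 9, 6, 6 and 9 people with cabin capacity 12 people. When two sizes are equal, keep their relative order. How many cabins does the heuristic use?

Sorted descending: 11, 10, 10, 9, 9, 9, 8, 8, 6, 6, 2.
  11 → cabin 1 (new)  [load 11/12]
  10 → cabin 2 (new)  [load 10/12]
  10 → cabin 3 (new)  [load 10/12]
  9 → cabin 4 (new)  [load 9/12]
  9 → cabin 5 (new)  [load 9/12]
  9 → cabin 6 (new)  [load 9/12]
  8 → cabin 7 (new)  [load 8/12]
  8 → cabin 8 (new)  [load 8/12]
  6 → cabin 9 (new)  [load 6/12]
  6 → cabin 9  [load 12/12]
  2 → cabin 2  [load 12/12]
9 cabins opened.

9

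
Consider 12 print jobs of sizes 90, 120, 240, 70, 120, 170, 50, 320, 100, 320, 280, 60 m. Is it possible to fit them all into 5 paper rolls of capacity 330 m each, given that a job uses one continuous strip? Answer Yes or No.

No

Total = 1940 m; ⌈1940/330⌉ = 6.
At least 6 paper rolls are required, but only 5 are allowed.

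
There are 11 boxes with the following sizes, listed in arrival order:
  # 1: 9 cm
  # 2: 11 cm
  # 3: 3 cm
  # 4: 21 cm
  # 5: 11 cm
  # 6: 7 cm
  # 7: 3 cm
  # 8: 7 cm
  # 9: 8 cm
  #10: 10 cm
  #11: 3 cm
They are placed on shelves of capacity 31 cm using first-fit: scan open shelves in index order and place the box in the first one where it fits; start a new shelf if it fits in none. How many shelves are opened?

  9 → shelf 1 (new)  [load 9/31]
  11 → shelf 1  [load 20/31]
  3 → shelf 1  [load 23/31]
  21 → shelf 2 (new)  [load 21/31]
  11 → shelf 3 (new)  [load 11/31]
  7 → shelf 1  [load 30/31]
  3 → shelf 2  [load 24/31]
  7 → shelf 2  [load 31/31]
  8 → shelf 3  [load 19/31]
  10 → shelf 3  [load 29/31]
  3 → shelf 4 (new)  [load 3/31]
4 shelves opened.

4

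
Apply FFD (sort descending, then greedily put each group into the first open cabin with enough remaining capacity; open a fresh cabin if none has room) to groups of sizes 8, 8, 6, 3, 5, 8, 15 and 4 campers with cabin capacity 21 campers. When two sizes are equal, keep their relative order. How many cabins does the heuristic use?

Sorted descending: 15, 8, 8, 8, 6, 5, 4, 3.
  15 → cabin 1 (new)  [load 15/21]
  8 → cabin 2 (new)  [load 8/21]
  8 → cabin 2  [load 16/21]
  8 → cabin 3 (new)  [load 8/21]
  6 → cabin 1  [load 21/21]
  5 → cabin 2  [load 21/21]
  4 → cabin 3  [load 12/21]
  3 → cabin 3  [load 15/21]
3 cabins opened.

3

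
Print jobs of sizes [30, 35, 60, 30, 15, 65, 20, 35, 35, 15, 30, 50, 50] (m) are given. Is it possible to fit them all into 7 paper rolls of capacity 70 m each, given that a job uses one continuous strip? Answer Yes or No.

Total = 470 m; ⌈470/70⌉ = 7.
The bound of 7 does not rule out 7, but exhaustive search shows no assignment into 7 paper rolls of capacity 70 m exists — the minimum is 8.

No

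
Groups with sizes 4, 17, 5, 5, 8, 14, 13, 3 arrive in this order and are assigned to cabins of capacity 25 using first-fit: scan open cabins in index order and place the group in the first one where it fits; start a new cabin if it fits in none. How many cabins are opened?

  4 → cabin 1 (new)  [load 4/25]
  17 → cabin 1  [load 21/25]
  5 → cabin 2 (new)  [load 5/25]
  5 → cabin 2  [load 10/25]
  8 → cabin 2  [load 18/25]
  14 → cabin 3 (new)  [load 14/25]
  13 → cabin 4 (new)  [load 13/25]
  3 → cabin 1  [load 24/25]
4 cabins opened.

4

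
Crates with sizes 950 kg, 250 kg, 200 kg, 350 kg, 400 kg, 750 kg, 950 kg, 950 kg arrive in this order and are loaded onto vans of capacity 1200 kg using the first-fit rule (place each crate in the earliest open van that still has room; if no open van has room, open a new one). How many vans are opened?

5

  950 → van 1 (new)  [load 950/1200]
  250 → van 1  [load 1200/1200]
  200 → van 2 (new)  [load 200/1200]
  350 → van 2  [load 550/1200]
  400 → van 2  [load 950/1200]
  750 → van 3 (new)  [load 750/1200]
  950 → van 4 (new)  [load 950/1200]
  950 → van 5 (new)  [load 950/1200]
5 vans opened.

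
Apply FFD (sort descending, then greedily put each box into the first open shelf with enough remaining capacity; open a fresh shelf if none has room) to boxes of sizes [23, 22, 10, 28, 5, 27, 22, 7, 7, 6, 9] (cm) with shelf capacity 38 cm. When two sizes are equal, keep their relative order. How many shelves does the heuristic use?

Sorted descending: 28, 27, 23, 22, 22, 10, 9, 7, 7, 6, 5.
  28 → shelf 1 (new)  [load 28/38]
  27 → shelf 2 (new)  [load 27/38]
  23 → shelf 3 (new)  [load 23/38]
  22 → shelf 4 (new)  [load 22/38]
  22 → shelf 5 (new)  [load 22/38]
  10 → shelf 1  [load 38/38]
  9 → shelf 2  [load 36/38]
  7 → shelf 3  [load 30/38]
  7 → shelf 3  [load 37/38]
  6 → shelf 4  [load 28/38]
  5 → shelf 4  [load 33/38]
5 shelves opened.

5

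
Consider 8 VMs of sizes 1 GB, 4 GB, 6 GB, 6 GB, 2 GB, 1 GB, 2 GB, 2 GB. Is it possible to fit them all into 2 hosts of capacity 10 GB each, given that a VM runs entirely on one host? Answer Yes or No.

Total = 24 GB; ⌈24/10⌉ = 3.
At least 3 hosts are required, but only 2 are allowed.

No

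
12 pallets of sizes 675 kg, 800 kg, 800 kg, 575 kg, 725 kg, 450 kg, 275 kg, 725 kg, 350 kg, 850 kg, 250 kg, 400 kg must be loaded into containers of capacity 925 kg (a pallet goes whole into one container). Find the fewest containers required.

9

Total = 850 + 800 + 800 + 725 + 725 + 675 + 575 + 450 + 400 + 350 + 275 + 250 = 6875 kg.
Lower bound: ⌈6875/925⌉ = 8 containers.
A packing using 9 containers:
  container 1: 850 = 850
  container 2: 800 = 800
  container 3: 800 = 800
  container 4: 725 = 725
  container 5: 725 = 725
  container 6: 675 + 250 = 925
  container 7: 575 + 350 = 925
  container 8: 450 + 400 = 850
  container 9: 275 = 275
No arrangement into 8 containers stays within capacity, so 9 is optimal.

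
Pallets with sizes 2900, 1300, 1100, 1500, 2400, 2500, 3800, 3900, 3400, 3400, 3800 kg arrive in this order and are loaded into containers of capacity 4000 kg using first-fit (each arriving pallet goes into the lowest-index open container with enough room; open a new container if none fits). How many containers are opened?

  2900 → container 1 (new)  [load 2900/4000]
  1300 → container 2 (new)  [load 1300/4000]
  1100 → container 1  [load 4000/4000]
  1500 → container 2  [load 2800/4000]
  2400 → container 3 (new)  [load 2400/4000]
  2500 → container 4 (new)  [load 2500/4000]
  3800 → container 5 (new)  [load 3800/4000]
  3900 → container 6 (new)  [load 3900/4000]
  3400 → container 7 (new)  [load 3400/4000]
  3400 → container 8 (new)  [load 3400/4000]
  3800 → container 9 (new)  [load 3800/4000]
9 containers opened.

9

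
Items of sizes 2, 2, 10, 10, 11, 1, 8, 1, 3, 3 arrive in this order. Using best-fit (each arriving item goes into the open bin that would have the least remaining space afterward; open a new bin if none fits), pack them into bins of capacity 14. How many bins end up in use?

4

  2 → bin 1 (new)  [load 2/14]
  2 → bin 1  [load 4/14]
  10 → bin 1  [load 14/14]
  10 → bin 2 (new)  [load 10/14]
  11 → bin 3 (new)  [load 11/14]
  1 → bin 3  [load 12/14]
  8 → bin 4 (new)  [load 8/14]
  1 → bin 3  [load 13/14]
  3 → bin 2  [load 13/14]
  3 → bin 4  [load 11/14]
4 bins opened.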